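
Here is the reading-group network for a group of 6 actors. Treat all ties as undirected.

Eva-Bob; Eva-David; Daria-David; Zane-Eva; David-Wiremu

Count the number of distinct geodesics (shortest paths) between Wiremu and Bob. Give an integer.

The shortest distance is 3, and the only length-3 path is Wiremu–David–Eva–Bob. So there is exactly 1 shortest path.

1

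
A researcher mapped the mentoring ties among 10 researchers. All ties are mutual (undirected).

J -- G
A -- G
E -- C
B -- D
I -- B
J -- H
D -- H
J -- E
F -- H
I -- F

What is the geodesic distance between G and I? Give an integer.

4

One shortest route is G – J – H – F – I, which uses 4 edges, and at distance 3 from G we only reach {C, D, F}, which does not include I. So d(G,I) = 4.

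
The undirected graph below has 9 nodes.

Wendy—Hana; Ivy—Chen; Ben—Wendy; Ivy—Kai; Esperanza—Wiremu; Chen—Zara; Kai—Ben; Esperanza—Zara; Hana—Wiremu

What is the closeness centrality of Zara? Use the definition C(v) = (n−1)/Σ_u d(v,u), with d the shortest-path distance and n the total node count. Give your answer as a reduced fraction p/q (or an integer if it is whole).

Distances from Zara: Ben:4, Chen:1, Esperanza:1, Hana:3, Ivy:2, Kai:3, Wendy:4, Wiremu:2. Sum = 20.
n = 9, so closeness = 8/20 = 2/5.

2/5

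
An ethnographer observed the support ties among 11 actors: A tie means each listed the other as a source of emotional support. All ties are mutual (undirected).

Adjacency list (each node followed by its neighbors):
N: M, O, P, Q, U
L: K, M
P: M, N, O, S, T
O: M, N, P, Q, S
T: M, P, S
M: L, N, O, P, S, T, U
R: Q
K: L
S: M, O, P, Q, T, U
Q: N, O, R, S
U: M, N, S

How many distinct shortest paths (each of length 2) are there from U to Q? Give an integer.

2

The shortest distance is 2. The length-2 paths are: U–N–Q; U–S–Q.
That gives 2 distinct shortest paths.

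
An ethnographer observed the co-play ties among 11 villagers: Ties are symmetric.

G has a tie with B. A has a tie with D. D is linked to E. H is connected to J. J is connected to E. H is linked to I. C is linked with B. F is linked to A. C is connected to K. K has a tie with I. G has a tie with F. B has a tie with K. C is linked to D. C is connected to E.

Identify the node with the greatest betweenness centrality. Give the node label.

Unnormalized betweenness of each node: A:9/2, B:19/2, C:12, D:19/2, E:19/2, F:2, G:9/2, H:2, I:9/2, J:9/2, K:19/2.
C has the largest value, 12, making it the main broker — the node through which the most shortest paths run.

C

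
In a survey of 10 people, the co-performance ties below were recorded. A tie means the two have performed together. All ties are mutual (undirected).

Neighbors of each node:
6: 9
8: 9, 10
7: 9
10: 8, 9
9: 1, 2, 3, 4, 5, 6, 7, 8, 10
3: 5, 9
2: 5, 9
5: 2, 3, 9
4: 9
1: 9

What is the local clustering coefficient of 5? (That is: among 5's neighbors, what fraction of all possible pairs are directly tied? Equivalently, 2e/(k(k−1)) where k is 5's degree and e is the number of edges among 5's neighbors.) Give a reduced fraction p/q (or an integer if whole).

2/3

5's neighbors: 2, 3, and 9 (k = 3).
Possible neighbor pairs: C(3,2) = 3. Edges among them: 2–9, 3–9 → e = 2.
Clustering(5) = 2/3.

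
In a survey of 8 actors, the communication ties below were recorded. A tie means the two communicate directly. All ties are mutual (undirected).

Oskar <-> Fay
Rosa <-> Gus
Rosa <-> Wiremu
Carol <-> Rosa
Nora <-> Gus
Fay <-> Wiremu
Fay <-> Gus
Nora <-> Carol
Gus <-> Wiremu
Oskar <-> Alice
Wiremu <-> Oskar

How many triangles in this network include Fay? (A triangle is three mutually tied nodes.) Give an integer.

Fay's neighbors: Gus, Oskar, and Wiremu.
Neighbor pairs that are themselves tied: Fay–Gus–Wiremu; Fay–Oskar–Wiremu. Each forms one triangle with Fay, for 2 in total.

2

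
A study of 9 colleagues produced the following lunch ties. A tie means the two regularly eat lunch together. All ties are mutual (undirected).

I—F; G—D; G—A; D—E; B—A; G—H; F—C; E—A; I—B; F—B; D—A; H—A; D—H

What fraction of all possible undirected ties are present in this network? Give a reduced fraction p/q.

There are 13 edges and 9 nodes, so the maximum possible is C(9,2) = 36.
Density = 13/36.

13/36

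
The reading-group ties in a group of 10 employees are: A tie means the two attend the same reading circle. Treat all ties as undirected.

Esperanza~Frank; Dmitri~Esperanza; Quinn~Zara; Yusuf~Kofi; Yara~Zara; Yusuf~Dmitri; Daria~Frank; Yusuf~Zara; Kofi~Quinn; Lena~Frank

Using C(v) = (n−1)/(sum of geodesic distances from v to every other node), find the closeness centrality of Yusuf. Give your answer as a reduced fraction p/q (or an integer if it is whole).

9/20

Distances from Yusuf: Daria:4, Dmitri:1, Esperanza:2, Frank:3, Kofi:1, Lena:4, Quinn:2, Yara:2, Zara:1. Sum = 20.
n = 10, so closeness = 9/20.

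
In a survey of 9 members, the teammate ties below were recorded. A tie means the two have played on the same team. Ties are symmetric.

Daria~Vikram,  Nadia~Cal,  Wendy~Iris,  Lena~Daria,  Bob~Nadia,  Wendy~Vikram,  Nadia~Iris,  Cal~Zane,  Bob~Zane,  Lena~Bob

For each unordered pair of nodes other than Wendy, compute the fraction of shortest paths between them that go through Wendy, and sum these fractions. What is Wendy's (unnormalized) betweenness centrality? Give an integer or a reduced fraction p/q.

Pairs whose geodesics pass through Wendy — Iris–Daria: 1; Iris–Vikram: 1; Nadia–Vikram: 1; Cal–Vikram: 1.
All other pairs contribute 0.
Summing the contributions gives betweenness(Wendy) = 4.

4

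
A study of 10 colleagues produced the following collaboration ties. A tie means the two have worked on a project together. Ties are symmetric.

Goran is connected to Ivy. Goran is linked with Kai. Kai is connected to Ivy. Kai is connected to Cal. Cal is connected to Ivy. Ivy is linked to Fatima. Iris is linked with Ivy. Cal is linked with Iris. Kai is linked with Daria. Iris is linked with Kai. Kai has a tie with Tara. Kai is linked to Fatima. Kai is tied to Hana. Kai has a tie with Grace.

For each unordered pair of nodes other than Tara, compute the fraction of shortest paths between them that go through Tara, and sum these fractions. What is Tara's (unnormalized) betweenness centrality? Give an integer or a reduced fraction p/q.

No shortest path between any pair of other nodes passes through Tara.
Summing the contributions gives betweenness(Tara) = 0.

0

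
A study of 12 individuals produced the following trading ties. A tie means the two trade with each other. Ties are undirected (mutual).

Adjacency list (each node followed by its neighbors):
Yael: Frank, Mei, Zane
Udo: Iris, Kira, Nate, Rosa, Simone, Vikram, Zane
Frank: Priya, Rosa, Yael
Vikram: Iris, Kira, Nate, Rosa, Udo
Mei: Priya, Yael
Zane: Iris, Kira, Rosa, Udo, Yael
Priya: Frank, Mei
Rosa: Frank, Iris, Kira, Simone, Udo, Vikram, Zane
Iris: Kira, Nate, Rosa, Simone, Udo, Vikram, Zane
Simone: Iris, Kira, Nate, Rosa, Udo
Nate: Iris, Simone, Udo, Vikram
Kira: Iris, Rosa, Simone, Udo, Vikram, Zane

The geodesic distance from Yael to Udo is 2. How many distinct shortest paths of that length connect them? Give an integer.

The shortest distance is 2, and the only length-2 path is Yael–Zane–Udo. So there is exactly 1 shortest path.

1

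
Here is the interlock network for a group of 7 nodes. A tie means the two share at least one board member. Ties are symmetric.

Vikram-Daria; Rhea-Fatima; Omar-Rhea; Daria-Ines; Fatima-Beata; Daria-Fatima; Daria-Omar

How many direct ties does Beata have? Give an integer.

Beata is directly tied to Fatima. That is 1 neighbor, so the degree of Beata is 1.

1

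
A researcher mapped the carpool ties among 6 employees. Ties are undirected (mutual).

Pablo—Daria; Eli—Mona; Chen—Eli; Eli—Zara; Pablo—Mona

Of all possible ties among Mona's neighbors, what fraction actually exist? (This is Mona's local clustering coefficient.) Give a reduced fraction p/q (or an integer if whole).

Mona's neighbors: Eli and Pablo (k = 2).
Possible neighbor pairs: C(2,2) = 1. Edges among them: none → e = 0.
Clustering(Mona) = 0/1.

0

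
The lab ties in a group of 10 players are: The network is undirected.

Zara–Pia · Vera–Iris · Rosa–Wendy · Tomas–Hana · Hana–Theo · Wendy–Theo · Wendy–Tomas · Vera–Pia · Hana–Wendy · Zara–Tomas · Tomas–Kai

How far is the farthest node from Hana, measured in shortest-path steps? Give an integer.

5

Distances from Hana: Iris:5, Kai:2, Pia:3, Rosa:2, Theo:1, Tomas:1, Vera:4, Wendy:1, Zara:2.
The largest is 5 (to Iris), so the eccentricity of Hana is 5.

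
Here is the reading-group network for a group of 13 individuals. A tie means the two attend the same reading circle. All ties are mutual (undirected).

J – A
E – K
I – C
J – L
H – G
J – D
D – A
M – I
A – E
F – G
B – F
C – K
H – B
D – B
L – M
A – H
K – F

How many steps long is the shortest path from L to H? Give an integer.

3

One shortest route is L – J – A – H, which uses 3 edges, and at distance 2 from L we only reach {A, D, I}, which does not include H. So d(L,H) = 3.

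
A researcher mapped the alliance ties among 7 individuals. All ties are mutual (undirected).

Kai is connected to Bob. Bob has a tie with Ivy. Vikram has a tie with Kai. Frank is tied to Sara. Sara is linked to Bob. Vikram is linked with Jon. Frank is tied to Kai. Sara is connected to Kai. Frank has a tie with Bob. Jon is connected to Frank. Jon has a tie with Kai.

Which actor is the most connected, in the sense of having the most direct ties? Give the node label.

Kai

Degrees — Bob:4, Frank:4, Ivy:1, Jon:3, Kai:5, Sara:3, Vikram:2.
The maximum is 5, attained only by Kai.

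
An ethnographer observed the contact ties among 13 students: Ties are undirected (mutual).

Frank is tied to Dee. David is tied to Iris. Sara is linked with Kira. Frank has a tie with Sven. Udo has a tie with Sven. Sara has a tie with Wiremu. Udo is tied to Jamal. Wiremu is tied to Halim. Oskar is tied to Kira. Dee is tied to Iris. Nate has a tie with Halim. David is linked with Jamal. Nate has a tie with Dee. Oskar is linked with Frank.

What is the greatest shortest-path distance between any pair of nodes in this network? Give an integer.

Eccentricity of each node (its greatest distance to any other): David:6, Dee:4, Frank:4, Halim:5, Iris:5, Jamal:6, Kira:5, Nate:4, Oskar:4, Sara:6, Sven:5, Udo:6, Wiremu:6.
The maximum eccentricity is 6, realized for instance by the pair David–Sara via David – Iris – Dee – Nate – Halim – Wiremu – Sara. So the diameter is 6.

6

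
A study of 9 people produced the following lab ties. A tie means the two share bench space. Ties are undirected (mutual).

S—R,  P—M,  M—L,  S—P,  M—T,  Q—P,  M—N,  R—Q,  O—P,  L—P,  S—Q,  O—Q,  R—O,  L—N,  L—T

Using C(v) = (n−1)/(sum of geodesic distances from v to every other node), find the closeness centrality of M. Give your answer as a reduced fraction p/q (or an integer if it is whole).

Distances from M: L:1, N:1, O:2, P:1, Q:2, R:3, S:2, T:1. Sum = 13.
n = 9, so closeness = 8/13.

8/13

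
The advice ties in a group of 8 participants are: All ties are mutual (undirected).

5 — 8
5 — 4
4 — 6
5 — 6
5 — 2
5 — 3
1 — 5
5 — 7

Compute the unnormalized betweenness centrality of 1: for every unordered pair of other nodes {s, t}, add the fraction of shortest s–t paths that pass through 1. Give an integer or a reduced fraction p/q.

No shortest path between any pair of other nodes passes through 1.
Summing the contributions gives betweenness(1) = 0.

0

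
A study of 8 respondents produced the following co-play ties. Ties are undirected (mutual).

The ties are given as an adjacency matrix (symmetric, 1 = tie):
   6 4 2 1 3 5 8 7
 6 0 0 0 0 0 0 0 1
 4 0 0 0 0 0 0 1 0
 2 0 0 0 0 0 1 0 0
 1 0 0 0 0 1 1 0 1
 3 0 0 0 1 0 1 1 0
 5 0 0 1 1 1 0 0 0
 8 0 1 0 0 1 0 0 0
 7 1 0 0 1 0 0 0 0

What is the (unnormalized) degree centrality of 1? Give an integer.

1 is directly tied to 3, 5, and 7. That is 3 neighbors, so the degree of 1 is 3.

3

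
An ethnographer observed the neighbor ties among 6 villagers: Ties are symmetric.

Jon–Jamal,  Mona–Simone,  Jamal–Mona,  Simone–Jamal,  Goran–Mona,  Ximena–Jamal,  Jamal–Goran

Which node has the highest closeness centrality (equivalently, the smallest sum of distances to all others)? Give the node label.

Farness (sum of distances to all others) for each node — Goran:8, Jamal:5, Jon:9, Mona:7, Simone:8, Ximena:9.
The smallest farness is 5, for Jamal, so Jamal has the highest closeness.

Jamal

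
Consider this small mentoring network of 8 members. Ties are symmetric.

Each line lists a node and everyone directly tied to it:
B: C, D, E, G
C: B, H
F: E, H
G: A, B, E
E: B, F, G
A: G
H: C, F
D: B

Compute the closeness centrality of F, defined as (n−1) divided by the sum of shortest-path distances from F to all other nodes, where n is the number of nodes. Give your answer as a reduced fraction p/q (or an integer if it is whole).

Distances from F: A:3, B:2, C:2, D:3, E:1, G:2, H:1. Sum = 14.
n = 8, so closeness = 7/14 = 1/2.

1/2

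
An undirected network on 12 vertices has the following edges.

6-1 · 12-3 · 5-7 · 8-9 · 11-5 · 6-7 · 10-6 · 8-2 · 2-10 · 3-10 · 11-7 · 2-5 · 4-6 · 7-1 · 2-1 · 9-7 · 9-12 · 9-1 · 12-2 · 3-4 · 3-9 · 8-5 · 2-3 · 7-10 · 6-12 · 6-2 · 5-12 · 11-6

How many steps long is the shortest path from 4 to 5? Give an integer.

One shortest route is 4 – 6 – 11 – 5, which uses 3 edges, and at distance 2 from 4 we only reach {1, 2, 7, 9, 10, 11, 12}, which does not include 5. So d(4,5) = 3.

3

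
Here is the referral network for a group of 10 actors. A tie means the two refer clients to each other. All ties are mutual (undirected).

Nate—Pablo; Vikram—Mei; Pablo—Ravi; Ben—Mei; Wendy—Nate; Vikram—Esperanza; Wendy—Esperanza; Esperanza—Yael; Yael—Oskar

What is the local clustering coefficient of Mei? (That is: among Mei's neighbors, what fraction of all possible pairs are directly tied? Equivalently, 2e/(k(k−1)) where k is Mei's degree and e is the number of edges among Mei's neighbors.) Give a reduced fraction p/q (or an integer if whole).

0

Mei's neighbors: Ben and Vikram (k = 2).
Possible neighbor pairs: C(2,2) = 1. Edges among them: none → e = 0.
Clustering(Mei) = 0/1.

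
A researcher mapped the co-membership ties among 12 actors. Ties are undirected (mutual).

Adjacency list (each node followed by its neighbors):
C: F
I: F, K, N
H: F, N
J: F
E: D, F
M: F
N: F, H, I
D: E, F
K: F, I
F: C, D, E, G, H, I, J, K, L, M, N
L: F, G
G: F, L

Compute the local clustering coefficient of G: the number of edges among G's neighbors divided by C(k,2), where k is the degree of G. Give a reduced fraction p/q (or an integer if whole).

G's neighbors: F and L (k = 2).
Possible neighbor pairs: C(2,2) = 1. Edges among them: F–L → e = 1.
Clustering(G) = 1/1.

1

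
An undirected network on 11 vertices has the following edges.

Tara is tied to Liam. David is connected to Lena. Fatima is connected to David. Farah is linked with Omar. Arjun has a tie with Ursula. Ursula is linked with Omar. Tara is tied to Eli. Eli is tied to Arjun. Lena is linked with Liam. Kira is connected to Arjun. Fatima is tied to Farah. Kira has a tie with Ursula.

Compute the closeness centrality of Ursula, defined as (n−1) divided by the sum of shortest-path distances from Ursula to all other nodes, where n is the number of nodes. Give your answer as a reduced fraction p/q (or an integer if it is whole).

Distances from Ursula: Arjun:1, David:4, Eli:2, Farah:2, Fatima:3, Kira:1, Lena:5, Liam:4, Omar:1, Tara:3. Sum = 26.
n = 11, so closeness = 10/26 = 5/13.

5/13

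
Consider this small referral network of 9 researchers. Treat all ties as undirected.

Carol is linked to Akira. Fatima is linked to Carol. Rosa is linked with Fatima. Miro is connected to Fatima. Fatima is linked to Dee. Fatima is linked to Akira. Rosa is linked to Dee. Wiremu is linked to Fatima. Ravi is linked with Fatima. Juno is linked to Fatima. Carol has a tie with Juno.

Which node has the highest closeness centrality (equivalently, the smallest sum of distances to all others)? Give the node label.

Farness (sum of distances to all others) for each node — Akira:14, Carol:13, Dee:14, Fatima:8, Juno:14, Miro:15, Ravi:15, Rosa:14, Wiremu:15.
The smallest farness is 8, for Fatima, so Fatima has the highest closeness.

Fatima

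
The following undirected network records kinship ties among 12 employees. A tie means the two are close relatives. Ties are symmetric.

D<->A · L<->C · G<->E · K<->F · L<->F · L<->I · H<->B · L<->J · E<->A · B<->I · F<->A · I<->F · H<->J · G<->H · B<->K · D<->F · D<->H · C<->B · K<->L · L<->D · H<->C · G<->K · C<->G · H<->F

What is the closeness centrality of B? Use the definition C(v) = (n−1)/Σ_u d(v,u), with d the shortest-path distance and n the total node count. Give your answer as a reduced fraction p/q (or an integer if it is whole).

11/20

Distances from B: A:3, C:1, D:2, E:3, F:2, G:2, H:1, I:1, J:2, K:1, L:2. Sum = 20.
n = 12, so closeness = 11/20.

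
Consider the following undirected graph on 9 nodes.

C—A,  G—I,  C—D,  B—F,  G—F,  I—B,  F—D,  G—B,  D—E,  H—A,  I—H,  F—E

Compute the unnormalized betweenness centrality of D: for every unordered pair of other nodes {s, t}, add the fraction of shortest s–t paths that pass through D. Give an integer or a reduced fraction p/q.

19/3

Pairs whose geodesics pass through D — G–C: 1; F–C: 1; F–A: 1; E–C: 1; E–A: 1; E–H: 1/3; C–B: 1.
All other pairs contribute 0.
Summing the contributions gives betweenness(D) = 19/3.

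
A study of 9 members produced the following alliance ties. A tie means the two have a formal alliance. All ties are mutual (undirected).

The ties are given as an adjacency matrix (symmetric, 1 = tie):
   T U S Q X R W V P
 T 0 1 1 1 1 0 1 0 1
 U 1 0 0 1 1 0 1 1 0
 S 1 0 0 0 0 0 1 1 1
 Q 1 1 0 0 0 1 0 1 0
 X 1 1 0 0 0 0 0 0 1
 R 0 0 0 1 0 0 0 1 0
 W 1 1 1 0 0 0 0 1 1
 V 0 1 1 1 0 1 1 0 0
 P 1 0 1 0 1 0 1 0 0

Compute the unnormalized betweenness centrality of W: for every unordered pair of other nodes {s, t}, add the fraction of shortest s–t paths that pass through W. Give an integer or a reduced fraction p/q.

Pairs whose geodesics pass through W — T–V: 1/4; U–S: 1/3; U–P: 1/3; R–P: 1/3; V–P: 1/2.
All other pairs contribute 0.
Summing the contributions gives betweenness(W) = 7/4.

7/4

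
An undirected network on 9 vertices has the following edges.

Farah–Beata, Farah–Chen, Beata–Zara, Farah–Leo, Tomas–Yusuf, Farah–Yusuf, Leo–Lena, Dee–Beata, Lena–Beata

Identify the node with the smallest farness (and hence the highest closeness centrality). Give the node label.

Farah

Farness (sum of distances to all others) for each node — Beata:13, Chen:19, Dee:20, Farah:12, Lena:18, Leo:17, Tomas:24, Yusuf:17, Zara:20.
The smallest farness is 12, for Farah, so Farah has the highest closeness.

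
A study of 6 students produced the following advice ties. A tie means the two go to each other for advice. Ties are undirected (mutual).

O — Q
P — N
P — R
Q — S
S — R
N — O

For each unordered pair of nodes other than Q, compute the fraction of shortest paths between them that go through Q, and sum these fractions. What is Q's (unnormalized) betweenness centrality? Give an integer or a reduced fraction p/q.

2

Pairs whose geodesics pass through Q — S–N: 1/2; S–O: 1; R–O: 1/2.
All other pairs contribute 0.
Summing the contributions gives betweenness(Q) = 2.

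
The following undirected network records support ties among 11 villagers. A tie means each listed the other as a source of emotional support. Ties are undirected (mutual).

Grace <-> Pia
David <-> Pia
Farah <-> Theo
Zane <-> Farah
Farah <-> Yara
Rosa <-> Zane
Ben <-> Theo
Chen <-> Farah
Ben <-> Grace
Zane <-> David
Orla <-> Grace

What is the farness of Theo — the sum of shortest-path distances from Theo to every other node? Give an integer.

22

Distances from Theo: Ben:1, Chen:2, David:3, Farah:1, Grace:2, Orla:3, Pia:3, Rosa:3, Yara:2, Zane:2.
Sum = 1 + 2 + 3 + 1 + 2 + 3 + 3 + 3 + 2 + 2 = 22.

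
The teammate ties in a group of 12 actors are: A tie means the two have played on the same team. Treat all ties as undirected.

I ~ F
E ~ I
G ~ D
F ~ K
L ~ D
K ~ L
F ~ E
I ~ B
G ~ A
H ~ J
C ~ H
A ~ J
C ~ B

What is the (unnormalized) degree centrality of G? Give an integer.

G is directly tied to A and D. That is 2 neighbors, so the degree of G is 2.

2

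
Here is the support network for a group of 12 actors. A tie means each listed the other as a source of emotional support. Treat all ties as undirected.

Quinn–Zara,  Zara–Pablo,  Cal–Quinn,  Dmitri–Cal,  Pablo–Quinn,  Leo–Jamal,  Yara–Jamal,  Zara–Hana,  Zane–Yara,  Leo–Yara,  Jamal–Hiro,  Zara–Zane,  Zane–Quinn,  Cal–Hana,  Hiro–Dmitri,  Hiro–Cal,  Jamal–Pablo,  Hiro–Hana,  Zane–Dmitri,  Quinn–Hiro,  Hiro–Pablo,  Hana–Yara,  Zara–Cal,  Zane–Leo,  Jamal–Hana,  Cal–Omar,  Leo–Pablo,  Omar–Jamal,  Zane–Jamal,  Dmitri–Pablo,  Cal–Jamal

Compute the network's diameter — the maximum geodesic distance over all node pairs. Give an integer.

2

Eccentricity of each node (its greatest distance to any other): Cal:2, Dmitri:2, Hana:2, Hiro:2, Jamal:2, Leo:2, Omar:2, Pablo:2, Quinn:2, Yara:2, Zane:2, Zara:2.
The maximum eccentricity is 2, realized for instance by the pair Pablo–Hana via Pablo – Hiro – Hana. So the diameter is 2.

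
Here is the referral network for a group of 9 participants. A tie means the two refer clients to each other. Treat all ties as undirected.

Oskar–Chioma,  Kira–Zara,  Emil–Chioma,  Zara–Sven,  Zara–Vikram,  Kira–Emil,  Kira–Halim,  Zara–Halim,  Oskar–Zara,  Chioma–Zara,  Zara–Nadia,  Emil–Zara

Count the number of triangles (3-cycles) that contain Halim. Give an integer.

Halim's neighbors: Kira and Zara.
Neighbor pairs that are themselves tied: Halim–Kira–Zara. Each forms one triangle with Halim, for 1 in total.

1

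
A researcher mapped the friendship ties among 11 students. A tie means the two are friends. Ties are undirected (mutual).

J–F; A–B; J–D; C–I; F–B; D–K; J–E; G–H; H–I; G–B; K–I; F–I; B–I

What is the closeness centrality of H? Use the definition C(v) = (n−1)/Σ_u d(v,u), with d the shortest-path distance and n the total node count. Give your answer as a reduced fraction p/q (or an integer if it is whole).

Distances from H: A:3, B:2, C:2, D:3, E:4, F:2, G:1, I:1, J:3, K:2. Sum = 23.
n = 11, so closeness = 10/23.

10/23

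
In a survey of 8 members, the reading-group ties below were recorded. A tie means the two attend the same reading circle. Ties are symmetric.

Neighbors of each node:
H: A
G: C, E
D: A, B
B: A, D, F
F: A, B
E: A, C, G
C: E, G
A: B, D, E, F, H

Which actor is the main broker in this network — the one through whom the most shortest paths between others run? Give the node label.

A

Unnormalized betweenness of each node: A:31/2, B:1/2, C:0, D:0, E:10, F:0, G:0, H:0.
A has the largest value, 31/2, making it the main broker — the node through which the most shortest paths run.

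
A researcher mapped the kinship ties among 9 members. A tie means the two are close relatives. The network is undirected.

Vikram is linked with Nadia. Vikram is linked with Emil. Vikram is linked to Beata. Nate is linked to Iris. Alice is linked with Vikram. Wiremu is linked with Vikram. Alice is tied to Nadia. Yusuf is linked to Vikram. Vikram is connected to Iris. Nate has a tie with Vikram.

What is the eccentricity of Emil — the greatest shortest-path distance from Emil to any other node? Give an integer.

2

Distances from Emil: Alice:2, Beata:2, Iris:2, Nadia:2, Nate:2, Vikram:1, Wiremu:2, Yusuf:2.
The largest is 2 (to Yusuf, Wiremu, Nate, Iris, Alice, Nadia, and Beata), so the eccentricity of Emil is 2.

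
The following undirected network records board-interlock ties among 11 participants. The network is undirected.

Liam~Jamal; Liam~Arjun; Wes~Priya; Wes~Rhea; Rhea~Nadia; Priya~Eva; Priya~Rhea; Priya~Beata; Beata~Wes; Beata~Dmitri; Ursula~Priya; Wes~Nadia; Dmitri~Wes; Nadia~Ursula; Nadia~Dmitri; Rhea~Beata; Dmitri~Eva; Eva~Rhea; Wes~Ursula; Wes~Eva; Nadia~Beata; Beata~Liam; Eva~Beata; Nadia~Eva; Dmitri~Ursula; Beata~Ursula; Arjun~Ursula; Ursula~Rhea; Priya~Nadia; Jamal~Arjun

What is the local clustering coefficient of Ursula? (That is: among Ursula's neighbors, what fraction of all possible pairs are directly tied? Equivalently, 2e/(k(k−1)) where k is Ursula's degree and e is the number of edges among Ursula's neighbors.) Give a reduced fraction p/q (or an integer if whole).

13/21

Ursula's neighbors: Arjun, Beata, Dmitri, Nadia, Priya, Rhea, and Wes (k = 7).
Possible neighbor pairs: C(7,2) = 21. Edges among them: Beata–Dmitri, Beata–Nadia, Beata–Priya, Beata–Rhea, Beata–Wes, Dmitri–Nadia, Dmitri–Wes, Nadia–Priya, Nadia–Rhea, Nadia–Wes, Priya–Rhea, Priya–Wes, Rhea–Wes → e = 13.
Clustering(Ursula) = 13/21.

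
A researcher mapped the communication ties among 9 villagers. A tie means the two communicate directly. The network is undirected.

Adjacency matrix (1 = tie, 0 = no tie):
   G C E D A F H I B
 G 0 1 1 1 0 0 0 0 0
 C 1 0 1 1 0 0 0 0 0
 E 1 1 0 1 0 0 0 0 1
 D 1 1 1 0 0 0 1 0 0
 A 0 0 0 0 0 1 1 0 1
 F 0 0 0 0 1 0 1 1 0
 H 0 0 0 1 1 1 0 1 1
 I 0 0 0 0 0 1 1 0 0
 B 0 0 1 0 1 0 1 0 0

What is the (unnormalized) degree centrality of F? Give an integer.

3

F is directly tied to A, H, and I. That is 3 neighbors, so the degree of F is 3.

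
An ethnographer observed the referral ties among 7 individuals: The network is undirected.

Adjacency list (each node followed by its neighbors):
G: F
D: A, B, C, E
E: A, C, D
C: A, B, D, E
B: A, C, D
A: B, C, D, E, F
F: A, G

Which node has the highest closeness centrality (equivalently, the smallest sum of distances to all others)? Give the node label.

A

Farness (sum of distances to all others) for each node — A:7, B:10, C:9, D:9, E:10, F:10, G:15.
The smallest farness is 7, for A, so A has the highest closeness.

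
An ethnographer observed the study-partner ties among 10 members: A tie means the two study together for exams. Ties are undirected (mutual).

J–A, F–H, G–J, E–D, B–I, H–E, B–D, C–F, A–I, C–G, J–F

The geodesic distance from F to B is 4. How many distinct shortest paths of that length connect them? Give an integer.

2

The shortest distance is 4. The length-4 paths are: F–J–A–I–B; F–H–E–D–B.
That gives 2 distinct shortest paths.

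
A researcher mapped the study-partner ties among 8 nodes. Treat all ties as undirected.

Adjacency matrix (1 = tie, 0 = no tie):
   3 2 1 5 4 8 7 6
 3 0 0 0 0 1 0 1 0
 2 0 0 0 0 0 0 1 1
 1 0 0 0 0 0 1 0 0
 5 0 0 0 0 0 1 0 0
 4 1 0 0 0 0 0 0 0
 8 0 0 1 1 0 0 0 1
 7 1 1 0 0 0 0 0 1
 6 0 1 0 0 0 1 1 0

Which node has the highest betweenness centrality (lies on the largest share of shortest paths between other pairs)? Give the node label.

6

Unnormalized betweenness of each node: 1:0, 2:0, 3:6, 4:0, 5:0, 6:12, 7:10, 8:11.
6 has the largest value, 12, making it the main broker — the node through which the most shortest paths run.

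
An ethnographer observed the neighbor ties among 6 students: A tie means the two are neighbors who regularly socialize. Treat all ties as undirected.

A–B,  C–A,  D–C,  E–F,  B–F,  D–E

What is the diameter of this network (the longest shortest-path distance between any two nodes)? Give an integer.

Eccentricity of each node (its greatest distance to any other): A:3, B:3, C:3, D:3, E:3, F:3.
The maximum eccentricity is 3, realized for instance by the pair B–D via B – A – C – D. So the diameter is 3.

3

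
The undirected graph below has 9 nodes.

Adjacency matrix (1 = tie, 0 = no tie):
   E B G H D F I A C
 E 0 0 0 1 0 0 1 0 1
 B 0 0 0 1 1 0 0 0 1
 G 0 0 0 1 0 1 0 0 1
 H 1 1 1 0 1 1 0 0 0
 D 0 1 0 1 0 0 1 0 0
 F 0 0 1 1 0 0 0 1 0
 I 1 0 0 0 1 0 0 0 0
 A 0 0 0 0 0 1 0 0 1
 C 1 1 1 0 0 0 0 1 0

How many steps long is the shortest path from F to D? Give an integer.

One shortest route is F – H – D, which uses 2 edges, and F and D are not directly tied, so nothing shorter exists. So d(F,D) = 2.

2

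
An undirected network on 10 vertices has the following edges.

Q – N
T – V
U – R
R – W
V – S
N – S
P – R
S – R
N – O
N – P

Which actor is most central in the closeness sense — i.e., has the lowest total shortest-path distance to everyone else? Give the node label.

Farness (sum of distances to all others) for each node — N:17, O:25, P:19, Q:25, R:17, S:15, T:29, U:25, V:21, W:25.
The smallest farness is 15, for S, so S has the highest closeness.

S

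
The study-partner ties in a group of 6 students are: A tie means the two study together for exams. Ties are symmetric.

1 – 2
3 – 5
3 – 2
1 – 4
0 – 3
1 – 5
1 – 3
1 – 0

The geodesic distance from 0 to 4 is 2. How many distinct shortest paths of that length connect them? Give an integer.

1

The shortest distance is 2, and the only length-2 path is 0–1–4. So there is exactly 1 shortest path.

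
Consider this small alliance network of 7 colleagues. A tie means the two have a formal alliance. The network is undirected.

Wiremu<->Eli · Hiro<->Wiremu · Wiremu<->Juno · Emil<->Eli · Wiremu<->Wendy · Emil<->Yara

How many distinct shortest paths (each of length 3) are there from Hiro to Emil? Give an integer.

1

The shortest distance is 3, and the only length-3 path is Hiro–Wiremu–Eli–Emil. So there is exactly 1 shortest path.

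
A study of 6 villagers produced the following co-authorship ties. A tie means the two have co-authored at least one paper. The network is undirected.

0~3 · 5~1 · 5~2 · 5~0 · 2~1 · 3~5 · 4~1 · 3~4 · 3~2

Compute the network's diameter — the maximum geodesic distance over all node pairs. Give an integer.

Eccentricity of each node (its greatest distance to any other): 0:2, 1:2, 2:2, 3:2, 4:2, 5:2.
The maximum eccentricity is 2, realized for instance by the pair 3–1 via 3 – 4 – 1. So the diameter is 2.

2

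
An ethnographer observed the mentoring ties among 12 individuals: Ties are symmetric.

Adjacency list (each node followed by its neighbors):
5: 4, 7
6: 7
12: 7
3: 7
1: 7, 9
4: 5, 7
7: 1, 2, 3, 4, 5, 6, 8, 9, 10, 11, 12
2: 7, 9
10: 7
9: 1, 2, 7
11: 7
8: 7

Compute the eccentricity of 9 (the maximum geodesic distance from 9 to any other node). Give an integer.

2

Distances from 9: 1:1, 2:1, 3:2, 4:2, 5:2, 6:2, 7:1, 8:2, 10:2, 11:2, 12:2.
The largest is 2 (to 10, 11, 5, 6, 3, 4, 12, and 8), so the eccentricity of 9 is 2.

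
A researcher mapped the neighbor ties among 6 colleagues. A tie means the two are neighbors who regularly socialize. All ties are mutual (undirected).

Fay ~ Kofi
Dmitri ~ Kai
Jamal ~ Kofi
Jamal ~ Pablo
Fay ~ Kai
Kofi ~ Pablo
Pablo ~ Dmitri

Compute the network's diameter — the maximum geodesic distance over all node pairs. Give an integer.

Eccentricity of each node (its greatest distance to any other): Dmitri:2, Fay:2, Jamal:3, Kai:3, Kofi:2, Pablo:2.
The maximum eccentricity is 3, realized for instance by the pair Jamal–Kai via Jamal – Kofi – Fay – Kai. So the diameter is 3.

3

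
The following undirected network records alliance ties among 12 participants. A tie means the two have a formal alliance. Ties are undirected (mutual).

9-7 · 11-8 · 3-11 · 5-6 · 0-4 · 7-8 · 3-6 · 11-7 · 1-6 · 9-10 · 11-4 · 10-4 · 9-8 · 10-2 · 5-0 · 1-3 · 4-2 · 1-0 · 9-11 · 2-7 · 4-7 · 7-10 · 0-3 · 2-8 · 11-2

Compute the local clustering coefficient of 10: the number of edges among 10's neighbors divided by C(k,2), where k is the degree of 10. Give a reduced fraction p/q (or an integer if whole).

2/3

10's neighbors: 2, 4, 7, and 9 (k = 4).
Possible neighbor pairs: C(4,2) = 6. Edges among them: 2–4, 2–7, 4–7, 7–9 → e = 4.
Clustering(10) = 4/6 = 2/3.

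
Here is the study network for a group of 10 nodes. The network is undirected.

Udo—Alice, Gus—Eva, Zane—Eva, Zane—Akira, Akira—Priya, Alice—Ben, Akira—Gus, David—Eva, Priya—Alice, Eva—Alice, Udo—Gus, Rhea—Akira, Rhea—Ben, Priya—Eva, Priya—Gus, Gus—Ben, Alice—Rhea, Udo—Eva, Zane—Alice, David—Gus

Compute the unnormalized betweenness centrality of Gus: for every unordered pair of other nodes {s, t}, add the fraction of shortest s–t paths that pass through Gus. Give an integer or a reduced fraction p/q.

Pairs whose geodesics pass through Gus — Ben–David: 1; Ben–Eva: 1/2; Ben–Priya: 1/2; Ben–Akira: 1/2; Ben–Udo: 1/2; Rhea–David: 2/3; David–Priya: 1/2; David–Akira: 1; David–Udo: 1/2; Eva–Akira: 1/3; Priya–Udo: 1/3; Akira–Udo: 1.
All other pairs contribute 0.
Summing the contributions gives betweenness(Gus) = 22/3.

22/3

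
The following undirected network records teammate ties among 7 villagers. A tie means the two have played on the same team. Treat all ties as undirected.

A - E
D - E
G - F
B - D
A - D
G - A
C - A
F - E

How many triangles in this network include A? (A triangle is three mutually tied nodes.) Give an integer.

1

A's neighbors: C, D, E, and G.
Neighbor pairs that are themselves tied: A–D–E. Each forms one triangle with A, for 1 in total.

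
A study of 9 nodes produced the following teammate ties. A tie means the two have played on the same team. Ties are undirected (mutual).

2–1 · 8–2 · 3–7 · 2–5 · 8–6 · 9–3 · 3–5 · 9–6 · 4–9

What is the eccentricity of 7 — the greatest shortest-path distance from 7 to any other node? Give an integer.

Distances from 7: 1:4, 2:3, 3:1, 4:3, 5:2, 6:3, 8:4, 9:2.
The largest is 4 (to 8 and 1), so the eccentricity of 7 is 4.

4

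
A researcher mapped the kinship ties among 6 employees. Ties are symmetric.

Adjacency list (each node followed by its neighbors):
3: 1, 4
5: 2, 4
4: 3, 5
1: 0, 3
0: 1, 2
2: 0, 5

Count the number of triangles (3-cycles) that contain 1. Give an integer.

0

1's neighbors are 0 and 3, but none of them are tied to each other, so no triangle contains 1.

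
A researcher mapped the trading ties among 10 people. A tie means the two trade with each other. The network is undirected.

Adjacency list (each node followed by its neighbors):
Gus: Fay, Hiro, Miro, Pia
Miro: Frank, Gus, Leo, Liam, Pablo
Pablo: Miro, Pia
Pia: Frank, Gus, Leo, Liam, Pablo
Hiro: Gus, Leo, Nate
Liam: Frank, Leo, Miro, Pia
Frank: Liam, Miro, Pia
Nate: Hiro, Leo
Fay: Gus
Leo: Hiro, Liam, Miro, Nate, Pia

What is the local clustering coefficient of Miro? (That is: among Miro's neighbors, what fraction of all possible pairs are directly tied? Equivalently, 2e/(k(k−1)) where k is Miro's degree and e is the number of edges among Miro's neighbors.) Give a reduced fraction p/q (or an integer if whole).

1/5

Miro's neighbors: Frank, Gus, Leo, Liam, and Pablo (k = 5).
Possible neighbor pairs: C(5,2) = 10. Edges among them: Frank–Liam, Leo–Liam → e = 2.
Clustering(Miro) = 2/10 = 1/5.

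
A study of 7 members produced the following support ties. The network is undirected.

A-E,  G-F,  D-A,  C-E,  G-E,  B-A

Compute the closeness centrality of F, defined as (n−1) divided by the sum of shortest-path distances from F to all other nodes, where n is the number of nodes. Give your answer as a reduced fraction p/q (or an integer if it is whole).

6/17

Distances from F: A:3, B:4, C:3, D:4, E:2, G:1. Sum = 17.
n = 7, so closeness = 6/17.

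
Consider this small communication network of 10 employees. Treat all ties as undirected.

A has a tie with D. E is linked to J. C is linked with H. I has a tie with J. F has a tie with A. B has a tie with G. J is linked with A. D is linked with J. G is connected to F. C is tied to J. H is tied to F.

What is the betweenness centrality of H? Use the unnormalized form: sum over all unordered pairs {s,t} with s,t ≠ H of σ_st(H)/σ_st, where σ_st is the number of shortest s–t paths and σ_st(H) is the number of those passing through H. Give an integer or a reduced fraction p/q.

Pairs whose geodesics pass through H — C–F: 1; C–G: 1; C–B: 1.
All other pairs contribute 0.
Summing the contributions gives betweenness(H) = 3.

3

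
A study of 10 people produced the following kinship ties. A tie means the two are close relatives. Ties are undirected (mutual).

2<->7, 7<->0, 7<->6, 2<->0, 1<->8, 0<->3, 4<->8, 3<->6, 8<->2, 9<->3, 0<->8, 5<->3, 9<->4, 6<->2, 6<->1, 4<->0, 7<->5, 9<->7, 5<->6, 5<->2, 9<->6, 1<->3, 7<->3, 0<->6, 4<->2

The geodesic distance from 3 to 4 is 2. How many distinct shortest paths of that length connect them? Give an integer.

The shortest distance is 2. The length-2 paths are: 3–0–4; 3–9–4.
That gives 2 distinct shortest paths.

2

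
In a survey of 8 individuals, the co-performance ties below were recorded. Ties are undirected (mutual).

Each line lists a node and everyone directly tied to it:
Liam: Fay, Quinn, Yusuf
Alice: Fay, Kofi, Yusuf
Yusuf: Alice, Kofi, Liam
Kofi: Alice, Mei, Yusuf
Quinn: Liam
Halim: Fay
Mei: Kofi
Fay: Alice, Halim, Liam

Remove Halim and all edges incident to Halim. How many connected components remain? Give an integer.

1

Halim's neighbors (Fay) remain reachable from one another through other ties, so the rest of the network stays in one piece.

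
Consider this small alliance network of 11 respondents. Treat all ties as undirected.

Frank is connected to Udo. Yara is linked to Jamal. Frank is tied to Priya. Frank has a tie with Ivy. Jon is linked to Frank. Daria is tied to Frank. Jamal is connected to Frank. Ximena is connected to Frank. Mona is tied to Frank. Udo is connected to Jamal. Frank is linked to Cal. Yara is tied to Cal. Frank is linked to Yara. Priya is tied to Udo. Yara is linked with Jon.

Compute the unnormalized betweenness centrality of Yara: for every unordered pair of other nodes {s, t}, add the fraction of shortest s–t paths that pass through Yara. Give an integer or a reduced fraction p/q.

3/2

Pairs whose geodesics pass through Yara — Jon–Jamal: 1/2; Jon–Cal: 1/2; Jamal–Cal: 1/2.
All other pairs contribute 0.
Summing the contributions gives betweenness(Yara) = 3/2.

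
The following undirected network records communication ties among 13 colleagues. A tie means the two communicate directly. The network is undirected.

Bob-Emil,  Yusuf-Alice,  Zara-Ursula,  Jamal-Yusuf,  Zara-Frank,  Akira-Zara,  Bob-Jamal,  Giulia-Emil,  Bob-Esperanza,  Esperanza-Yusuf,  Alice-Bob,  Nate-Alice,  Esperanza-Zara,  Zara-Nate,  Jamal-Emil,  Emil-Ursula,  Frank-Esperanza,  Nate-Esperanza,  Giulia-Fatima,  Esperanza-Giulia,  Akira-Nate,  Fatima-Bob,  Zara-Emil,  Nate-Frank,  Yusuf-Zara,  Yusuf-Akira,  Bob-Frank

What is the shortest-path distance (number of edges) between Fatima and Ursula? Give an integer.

One shortest route is Fatima – Bob – Emil – Ursula, which uses 3 edges, and at distance 2 from Fatima we only reach {Alice, Emil, Esperanza, Frank, Jamal}, which does not include Ursula. So d(Fatima,Ursula) = 3.

3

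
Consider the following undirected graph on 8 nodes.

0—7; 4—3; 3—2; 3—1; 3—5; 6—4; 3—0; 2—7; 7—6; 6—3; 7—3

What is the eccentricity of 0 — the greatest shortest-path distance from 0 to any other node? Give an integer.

Distances from 0: 1:2, 2:2, 3:1, 4:2, 5:2, 6:2, 7:1.
The largest is 2 (to 6, 2, 4, 1, and 5), so the eccentricity of 0 is 2.

2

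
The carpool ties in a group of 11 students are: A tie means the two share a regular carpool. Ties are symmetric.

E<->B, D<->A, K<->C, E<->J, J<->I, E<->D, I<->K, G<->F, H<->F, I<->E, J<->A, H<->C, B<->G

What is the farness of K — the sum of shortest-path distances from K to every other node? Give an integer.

24

Distances from K: A:3, B:3, C:1, D:3, E:2, F:3, G:4, H:2, I:1, J:2.
Sum = 3 + 3 + 1 + 3 + 2 + 3 + 4 + 2 + 1 + 2 = 24.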